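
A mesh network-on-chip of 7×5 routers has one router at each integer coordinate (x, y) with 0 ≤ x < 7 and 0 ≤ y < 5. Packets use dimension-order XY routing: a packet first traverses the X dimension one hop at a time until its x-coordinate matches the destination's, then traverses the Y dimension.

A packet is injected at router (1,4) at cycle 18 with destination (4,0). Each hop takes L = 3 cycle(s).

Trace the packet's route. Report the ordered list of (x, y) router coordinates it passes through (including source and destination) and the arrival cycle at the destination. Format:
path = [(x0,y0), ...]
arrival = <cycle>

src (1,4)  cyc=18
E→(2,4)  cyc=21
E→(3,4)  cyc=24
E→(4,4)  cyc=27
S→(4,3)  cyc=30
S→(4,2)  cyc=33
S→(4,1)  cyc=36
S→(4,0)  cyc=39

path = [(1,4), (2,4), (3,4), (4,4), (4,3), (4,2), (4,1), (4,0)]
arrival = 39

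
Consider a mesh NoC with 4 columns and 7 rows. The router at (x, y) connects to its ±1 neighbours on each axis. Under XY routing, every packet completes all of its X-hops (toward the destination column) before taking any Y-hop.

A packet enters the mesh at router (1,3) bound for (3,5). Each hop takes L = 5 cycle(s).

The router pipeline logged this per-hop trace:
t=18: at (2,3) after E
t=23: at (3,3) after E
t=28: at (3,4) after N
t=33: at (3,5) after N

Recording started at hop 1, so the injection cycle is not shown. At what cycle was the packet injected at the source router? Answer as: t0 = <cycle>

t0 = 13

Hop 1 reached at cycle 18; hop k is at t0 + k·L.
So t0 = 18 − 1·5 = 13.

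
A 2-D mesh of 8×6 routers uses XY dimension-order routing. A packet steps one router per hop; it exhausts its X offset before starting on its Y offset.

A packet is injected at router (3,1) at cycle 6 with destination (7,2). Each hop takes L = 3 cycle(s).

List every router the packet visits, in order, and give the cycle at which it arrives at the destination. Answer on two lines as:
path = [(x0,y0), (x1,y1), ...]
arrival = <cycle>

path = [(3,1), (4,1), (5,1), (6,1), (7,1), (7,2)]
arrival = 21

  0. router=(3,1) cycle=6 (inject)
  1. router=(4,1) cycle=9 dir=E
  2. router=(5,1) cycle=12 dir=E
  3. router=(6,1) cycle=15 dir=E
  4. router=(7,1) cycle=18 dir=E
  5. router=(7,2) cycle=21 dir=N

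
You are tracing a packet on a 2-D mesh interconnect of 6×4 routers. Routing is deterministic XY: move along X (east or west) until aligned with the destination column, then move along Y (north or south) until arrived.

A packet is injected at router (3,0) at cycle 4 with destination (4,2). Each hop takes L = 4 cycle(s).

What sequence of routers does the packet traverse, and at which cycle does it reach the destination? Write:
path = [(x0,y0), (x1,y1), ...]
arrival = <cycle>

path = [(3,0), (4,0), (4,1), (4,2)]
arrival = 16

  0. router=(3,0) cycle=4 (inject)
  1. router=(4,0) cycle=8 dir=E
  2. router=(4,1) cycle=12 dir=N
  3. router=(4,2) cycle=16 dir=N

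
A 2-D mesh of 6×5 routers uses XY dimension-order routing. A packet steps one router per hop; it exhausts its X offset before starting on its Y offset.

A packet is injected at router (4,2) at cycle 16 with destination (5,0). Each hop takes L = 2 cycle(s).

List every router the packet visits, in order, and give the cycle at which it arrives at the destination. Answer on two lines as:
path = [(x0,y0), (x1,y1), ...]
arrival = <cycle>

path = [(4,2), (5,2), (5,1), (5,0)]
arrival = 22

#0 — 4,2 | c16
#1 — 5,2 | c18 | E
#2 — 5,1 | c20 | S
#3 — 5,0 | c22 | S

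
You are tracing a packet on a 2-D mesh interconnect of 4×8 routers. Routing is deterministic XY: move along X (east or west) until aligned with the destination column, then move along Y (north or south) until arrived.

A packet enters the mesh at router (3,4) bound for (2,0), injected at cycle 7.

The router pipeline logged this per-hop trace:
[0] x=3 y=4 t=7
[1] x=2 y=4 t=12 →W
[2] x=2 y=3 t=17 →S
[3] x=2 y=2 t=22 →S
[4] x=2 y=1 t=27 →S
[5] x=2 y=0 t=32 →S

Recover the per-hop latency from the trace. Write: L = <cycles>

L = 5

Δcyc across hop 0→1: 12 − 7 = 5.
That increment is L by definition: L = 5.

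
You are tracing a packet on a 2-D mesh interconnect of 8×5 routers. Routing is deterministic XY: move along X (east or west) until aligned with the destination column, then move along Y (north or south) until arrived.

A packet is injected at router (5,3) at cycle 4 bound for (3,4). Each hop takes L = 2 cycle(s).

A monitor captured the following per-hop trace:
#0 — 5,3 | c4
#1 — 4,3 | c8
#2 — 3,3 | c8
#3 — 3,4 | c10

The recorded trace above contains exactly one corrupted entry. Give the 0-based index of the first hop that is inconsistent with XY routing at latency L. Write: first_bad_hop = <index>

hop 1: step (-1,+0), +4 cyc — BAD: Δcyc=4≠L

first_bad_hop = 1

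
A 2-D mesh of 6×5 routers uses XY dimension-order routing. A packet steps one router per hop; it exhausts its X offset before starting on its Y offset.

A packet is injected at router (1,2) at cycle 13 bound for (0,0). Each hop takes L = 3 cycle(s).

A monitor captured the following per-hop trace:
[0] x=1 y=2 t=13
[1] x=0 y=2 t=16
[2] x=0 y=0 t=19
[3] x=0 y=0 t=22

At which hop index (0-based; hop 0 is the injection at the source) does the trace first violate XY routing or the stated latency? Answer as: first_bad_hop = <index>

first_bad_hop = 2

[1] (-1,+0) / 3c ⇒ ok
[2] (+0,-2) / 3c ⇒ BAD: non-unit step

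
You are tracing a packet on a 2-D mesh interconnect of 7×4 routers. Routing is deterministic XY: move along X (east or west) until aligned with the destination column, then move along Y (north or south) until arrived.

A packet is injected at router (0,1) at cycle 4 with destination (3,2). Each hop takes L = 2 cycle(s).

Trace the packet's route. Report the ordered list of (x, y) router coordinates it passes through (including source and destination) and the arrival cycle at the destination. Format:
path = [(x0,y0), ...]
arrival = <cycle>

path = [(0,1), (1,1), (2,1), (3,1), (3,2)]
arrival = 12

hop 0: (0,1) @ cyc 4
hop 1: (1,1) @ cyc 6  [E]
hop 2: (2,1) @ cyc 8  [E]
hop 3: (3,1) @ cyc 10  [E]
hop 4: (3,2) @ cyc 12  [N]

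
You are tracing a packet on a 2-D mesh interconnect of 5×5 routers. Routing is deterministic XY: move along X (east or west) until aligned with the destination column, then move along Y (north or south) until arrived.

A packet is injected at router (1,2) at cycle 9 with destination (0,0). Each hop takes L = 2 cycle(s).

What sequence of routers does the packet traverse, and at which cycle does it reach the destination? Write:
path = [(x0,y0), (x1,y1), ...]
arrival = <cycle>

path = [(1,2), (0,2), (0,1), (0,0)]
arrival = 15

t=9: at (1,2)
t=11: at (0,2) after W
t=13: at (0,1) after S
t=15: at (0,0) after S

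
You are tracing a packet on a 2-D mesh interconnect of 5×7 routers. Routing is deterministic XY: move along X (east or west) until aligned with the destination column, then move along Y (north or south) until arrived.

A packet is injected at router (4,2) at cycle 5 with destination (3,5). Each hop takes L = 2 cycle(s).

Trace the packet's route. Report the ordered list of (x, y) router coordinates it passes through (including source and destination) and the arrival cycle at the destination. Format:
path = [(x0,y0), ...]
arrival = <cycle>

path = [(4,2), (3,2), (3,3), (3,4), (3,5)]
arrival = 13

[0] x=4 y=2 t=5
[1] x=3 y=2 t=7 →W
[2] x=3 y=3 t=9 →N
[3] x=3 y=4 t=11 →N
[4] x=3 y=5 t=13 →N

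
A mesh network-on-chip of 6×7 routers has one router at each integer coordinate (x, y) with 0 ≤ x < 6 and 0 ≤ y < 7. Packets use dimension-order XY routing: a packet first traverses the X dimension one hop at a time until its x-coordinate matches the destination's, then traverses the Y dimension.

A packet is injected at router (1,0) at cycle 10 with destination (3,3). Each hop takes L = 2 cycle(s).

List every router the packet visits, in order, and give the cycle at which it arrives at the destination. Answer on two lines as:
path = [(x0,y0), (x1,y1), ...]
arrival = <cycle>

path = [(1,0), (2,0), (3,0), (3,1), (3,2), (3,3)]
arrival = 20

#0 — 1,0 | c10
#1 — 2,0 | c12 | E
#2 — 3,0 | c14 | E
#3 — 3,1 | c16 | N
#4 — 3,2 | c18 | N
#5 — 3,3 | c20 | N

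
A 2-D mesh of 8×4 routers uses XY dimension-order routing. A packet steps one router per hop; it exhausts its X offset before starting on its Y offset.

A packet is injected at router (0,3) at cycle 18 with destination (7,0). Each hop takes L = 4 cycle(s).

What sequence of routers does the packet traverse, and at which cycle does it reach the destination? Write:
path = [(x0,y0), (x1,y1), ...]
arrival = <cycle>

path = [(0,3), (1,3), (2,3), (3,3), (4,3), (5,3), (6,3), (7,3), (7,2), (7,1), (7,0)]
arrival = 58

t=18: at (0,3)
t=22: at (1,3) after E
t=26: at (2,3) after E
t=30: at (3,3) after E
t=34: at (4,3) after E
t=38: at (5,3) after E
t=42: at (6,3) after E
t=46: at (7,3) after E
t=50: at (7,2) after S
t=54: at (7,1) after S
t=58: at (7,0) after S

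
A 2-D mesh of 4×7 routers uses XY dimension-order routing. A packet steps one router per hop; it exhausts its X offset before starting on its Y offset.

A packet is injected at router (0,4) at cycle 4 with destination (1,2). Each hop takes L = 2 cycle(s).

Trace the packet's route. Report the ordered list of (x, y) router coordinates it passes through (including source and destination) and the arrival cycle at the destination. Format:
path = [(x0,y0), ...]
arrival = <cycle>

path = [(0,4), (1,4), (1,3), (1,2)]
arrival = 10

  0. router=(0,4) cycle=4 (inject)
  1. router=(1,4) cycle=6 dir=E
  2. router=(1,3) cycle=8 dir=S
  3. router=(1,2) cycle=10 dir=S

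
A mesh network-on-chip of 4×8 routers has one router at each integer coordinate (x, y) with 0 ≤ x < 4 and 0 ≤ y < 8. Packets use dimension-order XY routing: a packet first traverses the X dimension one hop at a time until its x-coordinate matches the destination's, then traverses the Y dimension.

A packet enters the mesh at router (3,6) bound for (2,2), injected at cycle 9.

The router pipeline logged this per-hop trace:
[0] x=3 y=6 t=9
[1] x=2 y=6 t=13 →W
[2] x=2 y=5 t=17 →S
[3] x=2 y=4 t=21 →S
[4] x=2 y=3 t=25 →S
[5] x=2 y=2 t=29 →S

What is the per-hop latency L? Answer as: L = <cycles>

L = 4

From hop 0 (9) to hop 1 (13): +4 cycles.
One hop costs L cycles, so L = 4.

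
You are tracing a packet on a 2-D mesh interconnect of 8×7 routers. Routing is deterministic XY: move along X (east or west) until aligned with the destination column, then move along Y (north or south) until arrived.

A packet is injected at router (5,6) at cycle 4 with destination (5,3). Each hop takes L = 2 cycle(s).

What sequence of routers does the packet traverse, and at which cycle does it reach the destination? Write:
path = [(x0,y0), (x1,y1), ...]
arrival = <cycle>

path = [(5,6), (5,5), (5,4), (5,3)]
arrival = 10

t=4: at (5,6)
t=6: at (5,5) after S
t=8: at (5,4) after S
t=10: at (5,3) after S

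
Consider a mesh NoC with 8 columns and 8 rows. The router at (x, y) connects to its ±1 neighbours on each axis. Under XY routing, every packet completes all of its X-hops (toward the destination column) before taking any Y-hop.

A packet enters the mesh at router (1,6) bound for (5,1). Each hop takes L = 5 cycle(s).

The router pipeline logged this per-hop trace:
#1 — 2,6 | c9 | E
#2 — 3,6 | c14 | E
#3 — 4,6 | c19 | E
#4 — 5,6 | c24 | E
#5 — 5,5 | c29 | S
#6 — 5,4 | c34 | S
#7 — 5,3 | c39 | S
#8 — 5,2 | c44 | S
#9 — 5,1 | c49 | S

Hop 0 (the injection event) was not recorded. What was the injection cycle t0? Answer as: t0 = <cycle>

t0 = 4

cyc[1] = 9 and cyc[k] = t0 + k·L for every k.
t0 = cyc[1] − L = 9 − 5 = 4.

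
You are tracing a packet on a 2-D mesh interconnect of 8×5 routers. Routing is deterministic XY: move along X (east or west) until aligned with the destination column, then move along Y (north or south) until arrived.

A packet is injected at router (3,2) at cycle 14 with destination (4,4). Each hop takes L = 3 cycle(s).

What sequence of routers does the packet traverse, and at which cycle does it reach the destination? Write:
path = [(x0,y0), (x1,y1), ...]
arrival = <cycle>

t=14: at (3,2)
t=17: at (4,2) after E
t=20: at (4,3) after N
t=23: at (4,4) after N

path = [(3,2), (4,2), (4,3), (4,4)]
arrival = 23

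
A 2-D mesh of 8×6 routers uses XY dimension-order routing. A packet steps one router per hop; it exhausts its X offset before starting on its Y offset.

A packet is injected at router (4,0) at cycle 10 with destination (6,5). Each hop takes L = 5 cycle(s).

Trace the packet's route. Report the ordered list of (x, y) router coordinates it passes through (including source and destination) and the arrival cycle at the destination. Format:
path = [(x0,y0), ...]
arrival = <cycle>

path = [(4,0), (5,0), (6,0), (6,1), (6,2), (6,3), (6,4), (6,5)]
arrival = 45

[0] x=4 y=0 t=10
[1] x=5 y=0 t=15 →E
[2] x=6 y=0 t=20 →E
[3] x=6 y=1 t=25 →N
[4] x=6 y=2 t=30 →N
[5] x=6 y=3 t=35 →N
[6] x=6 y=4 t=40 →N
[7] x=6 y=5 t=45 →N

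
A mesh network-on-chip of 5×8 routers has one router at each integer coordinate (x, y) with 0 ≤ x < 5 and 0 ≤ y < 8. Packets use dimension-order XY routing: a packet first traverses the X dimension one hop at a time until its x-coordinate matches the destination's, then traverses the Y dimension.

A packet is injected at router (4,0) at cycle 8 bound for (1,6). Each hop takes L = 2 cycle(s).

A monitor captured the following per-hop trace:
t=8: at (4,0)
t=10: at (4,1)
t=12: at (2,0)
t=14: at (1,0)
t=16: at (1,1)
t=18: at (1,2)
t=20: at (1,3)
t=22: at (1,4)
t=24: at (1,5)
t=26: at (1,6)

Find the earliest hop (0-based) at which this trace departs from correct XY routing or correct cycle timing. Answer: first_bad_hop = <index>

  1: Δx=+0 Δy=+1 Δt=2 [BAD: Y-move but x=4≠1]

first_bad_hop = 1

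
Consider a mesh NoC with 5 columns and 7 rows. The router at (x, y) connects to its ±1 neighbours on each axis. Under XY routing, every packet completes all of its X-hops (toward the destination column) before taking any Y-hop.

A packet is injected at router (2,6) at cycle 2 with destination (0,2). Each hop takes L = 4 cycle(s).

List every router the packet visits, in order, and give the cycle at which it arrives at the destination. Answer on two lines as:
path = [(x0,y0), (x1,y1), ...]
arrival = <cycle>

path = [(2,6), (1,6), (0,6), (0,5), (0,4), (0,3), (0,2)]
arrival = 26

#0 — 2,6 | c2
#1 — 1,6 | c6 | W
#2 — 0,6 | c10 | W
#3 — 0,5 | c14 | S
#4 — 0,4 | c18 | S
#5 — 0,3 | c22 | S
#6 — 0,2 | c26 | S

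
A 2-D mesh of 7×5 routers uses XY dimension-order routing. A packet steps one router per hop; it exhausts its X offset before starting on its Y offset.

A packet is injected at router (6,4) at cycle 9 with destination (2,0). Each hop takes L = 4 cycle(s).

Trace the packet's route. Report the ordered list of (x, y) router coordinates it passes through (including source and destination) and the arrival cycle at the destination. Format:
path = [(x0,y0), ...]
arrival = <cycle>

path = [(6,4), (5,4), (4,4), (3,4), (2,4), (2,3), (2,2), (2,1), (2,0)]
arrival = 41

#0 — 6,4 | c9
#1 — 5,4 | c13 | W
#2 — 4,4 | c17 | W
#3 — 3,4 | c21 | W
#4 — 2,4 | c25 | W
#5 — 2,3 | c29 | S
#6 — 2,2 | c33 | S
#7 — 2,1 | c37 | S
#8 — 2,0 | c41 | S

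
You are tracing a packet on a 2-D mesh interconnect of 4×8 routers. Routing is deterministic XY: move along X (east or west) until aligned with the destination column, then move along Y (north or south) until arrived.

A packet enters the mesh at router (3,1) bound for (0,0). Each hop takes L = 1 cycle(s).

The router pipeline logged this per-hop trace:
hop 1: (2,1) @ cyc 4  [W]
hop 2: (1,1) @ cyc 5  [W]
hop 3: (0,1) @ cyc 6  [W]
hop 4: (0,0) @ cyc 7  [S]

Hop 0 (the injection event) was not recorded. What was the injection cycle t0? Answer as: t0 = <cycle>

cyc[1] = 4 and cyc[k] = t0 + k·L for every k.
t0 = cyc[1] − L = 4 − 1 = 3.

t0 = 3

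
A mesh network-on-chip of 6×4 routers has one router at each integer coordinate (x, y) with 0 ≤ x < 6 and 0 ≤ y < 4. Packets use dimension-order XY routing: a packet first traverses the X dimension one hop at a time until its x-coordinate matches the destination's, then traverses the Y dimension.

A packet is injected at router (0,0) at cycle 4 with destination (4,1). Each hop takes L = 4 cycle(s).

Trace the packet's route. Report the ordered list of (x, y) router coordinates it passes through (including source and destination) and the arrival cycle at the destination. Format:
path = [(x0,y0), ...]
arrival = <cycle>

[0] x=0 y=0 t=4
[1] x=1 y=0 t=8 →E
[2] x=2 y=0 t=12 →E
[3] x=3 y=0 t=16 →E
[4] x=4 y=0 t=20 →E
[5] x=4 y=1 t=24 →N

path = [(0,0), (1,0), (2,0), (3,0), (4,0), (4,1)]
arrival = 24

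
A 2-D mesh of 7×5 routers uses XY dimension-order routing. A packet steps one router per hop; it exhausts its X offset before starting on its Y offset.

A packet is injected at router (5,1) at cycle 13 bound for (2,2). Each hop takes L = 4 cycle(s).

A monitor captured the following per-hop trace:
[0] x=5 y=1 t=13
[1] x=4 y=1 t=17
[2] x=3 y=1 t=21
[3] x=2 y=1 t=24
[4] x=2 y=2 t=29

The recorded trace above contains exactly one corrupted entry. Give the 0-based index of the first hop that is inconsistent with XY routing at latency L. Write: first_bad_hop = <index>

hop 1: step (-1,+0), +4 cyc — ok
hop 2: step (-1,+0), +4 cyc — ok
hop 3: step (-1,+0), +3 cyc — BAD: Δcyc=3≠L

first_bad_hop = 3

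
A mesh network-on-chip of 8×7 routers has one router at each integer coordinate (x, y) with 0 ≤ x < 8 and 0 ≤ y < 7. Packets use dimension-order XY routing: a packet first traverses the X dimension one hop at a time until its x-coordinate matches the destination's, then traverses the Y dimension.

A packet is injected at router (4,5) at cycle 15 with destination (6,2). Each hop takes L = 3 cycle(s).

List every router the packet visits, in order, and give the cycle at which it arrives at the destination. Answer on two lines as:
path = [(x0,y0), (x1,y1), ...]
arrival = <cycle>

path = [(4,5), (5,5), (6,5), (6,4), (6,3), (6,2)]
arrival = 30

hop 0: (4,5) @ cyc 15
hop 1: (5,5) @ cyc 18  [E]
hop 2: (6,5) @ cyc 21  [E]
hop 3: (6,4) @ cyc 24  [S]
hop 4: (6,3) @ cyc 27  [S]
hop 5: (6,2) @ cyc 30  [S]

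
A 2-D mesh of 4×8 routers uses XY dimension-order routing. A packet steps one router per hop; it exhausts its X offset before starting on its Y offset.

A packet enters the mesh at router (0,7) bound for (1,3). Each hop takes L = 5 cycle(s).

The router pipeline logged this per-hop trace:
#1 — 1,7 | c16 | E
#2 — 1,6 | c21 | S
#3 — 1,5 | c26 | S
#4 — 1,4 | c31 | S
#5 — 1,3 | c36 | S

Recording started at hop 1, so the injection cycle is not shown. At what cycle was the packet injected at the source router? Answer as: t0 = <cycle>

t0 = 11

cyc[1] = 16 and cyc[k] = t0 + k·L for every k.
Therefore t0 = 16 − L = 11.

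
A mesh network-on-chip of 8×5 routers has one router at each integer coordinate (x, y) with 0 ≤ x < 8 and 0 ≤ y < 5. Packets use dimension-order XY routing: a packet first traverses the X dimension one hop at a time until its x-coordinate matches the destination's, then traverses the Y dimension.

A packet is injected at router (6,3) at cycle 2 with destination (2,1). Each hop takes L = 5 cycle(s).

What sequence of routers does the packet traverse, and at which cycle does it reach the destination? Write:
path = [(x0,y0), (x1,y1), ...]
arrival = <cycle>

  0. router=(6,3) cycle=2 (inject)
  1. router=(5,3) cycle=7 dir=W
  2. router=(4,3) cycle=12 dir=W
  3. router=(3,3) cycle=17 dir=W
  4. router=(2,3) cycle=22 dir=W
  5. router=(2,2) cycle=27 dir=S
  6. router=(2,1) cycle=32 dir=S

path = [(6,3), (5,3), (4,3), (3,3), (2,3), (2,2), (2,1)]
arrival = 32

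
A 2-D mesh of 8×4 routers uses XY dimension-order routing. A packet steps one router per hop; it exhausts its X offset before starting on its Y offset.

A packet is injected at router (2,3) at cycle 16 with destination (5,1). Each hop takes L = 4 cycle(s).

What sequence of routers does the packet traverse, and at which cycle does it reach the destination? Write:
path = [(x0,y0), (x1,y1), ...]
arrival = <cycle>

[0] x=2 y=3 t=16
[1] x=3 y=3 t=20 →E
[2] x=4 y=3 t=24 →E
[3] x=5 y=3 t=28 →E
[4] x=5 y=2 t=32 →S
[5] x=5 y=1 t=36 →S

path = [(2,3), (3,3), (4,3), (5,3), (5,2), (5,1)]
arrival = 36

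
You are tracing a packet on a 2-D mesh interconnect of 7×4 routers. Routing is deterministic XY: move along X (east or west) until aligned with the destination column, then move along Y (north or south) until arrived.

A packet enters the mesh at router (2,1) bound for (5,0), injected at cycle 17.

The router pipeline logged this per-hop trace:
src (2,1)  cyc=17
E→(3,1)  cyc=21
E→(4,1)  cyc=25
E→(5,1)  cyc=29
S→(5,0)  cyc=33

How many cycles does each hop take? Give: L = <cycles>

L = 4

From hop 0 (17) to hop 1 (21): +4 cycles.
That increment is L by definition: L = 4.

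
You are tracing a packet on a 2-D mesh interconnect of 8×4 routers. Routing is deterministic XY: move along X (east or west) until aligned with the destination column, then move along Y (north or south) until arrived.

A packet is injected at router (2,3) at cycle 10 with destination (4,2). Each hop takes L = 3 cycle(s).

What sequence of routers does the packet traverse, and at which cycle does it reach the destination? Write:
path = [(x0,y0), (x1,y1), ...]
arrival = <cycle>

path = [(2,3), (3,3), (4,3), (4,2)]
arrival = 19

hop 0: (2,3) @ cyc 10
hop 1: (3,3) @ cyc 13  [E]
hop 2: (4,3) @ cyc 16  [E]
hop 3: (4,2) @ cyc 19  [S]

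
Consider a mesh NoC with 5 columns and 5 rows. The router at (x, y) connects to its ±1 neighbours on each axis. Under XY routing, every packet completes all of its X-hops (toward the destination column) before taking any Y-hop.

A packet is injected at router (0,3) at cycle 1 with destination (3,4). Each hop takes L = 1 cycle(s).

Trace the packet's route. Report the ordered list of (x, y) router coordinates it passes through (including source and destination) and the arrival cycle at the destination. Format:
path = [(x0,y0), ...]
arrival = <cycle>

  0. router=(0,3) cycle=1 (inject)
  1. router=(1,3) cycle=2 dir=E
  2. router=(2,3) cycle=3 dir=E
  3. router=(3,3) cycle=4 dir=E
  4. router=(3,4) cycle=5 dir=N

path = [(0,3), (1,3), (2,3), (3,3), (3,4)]
arrival = 5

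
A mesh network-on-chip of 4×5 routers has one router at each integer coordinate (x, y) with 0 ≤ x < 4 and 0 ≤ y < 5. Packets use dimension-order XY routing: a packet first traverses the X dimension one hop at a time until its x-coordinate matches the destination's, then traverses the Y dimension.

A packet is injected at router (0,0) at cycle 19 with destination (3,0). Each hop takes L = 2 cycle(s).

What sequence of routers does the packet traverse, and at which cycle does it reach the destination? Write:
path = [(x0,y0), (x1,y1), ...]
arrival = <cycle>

hop 0: (0,0) @ cyc 19
hop 1: (1,0) @ cyc 21  [E]
hop 2: (2,0) @ cyc 23  [E]
hop 3: (3,0) @ cyc 25  [E]

path = [(0,0), (1,0), (2,0), (3,0)]
arrival = 25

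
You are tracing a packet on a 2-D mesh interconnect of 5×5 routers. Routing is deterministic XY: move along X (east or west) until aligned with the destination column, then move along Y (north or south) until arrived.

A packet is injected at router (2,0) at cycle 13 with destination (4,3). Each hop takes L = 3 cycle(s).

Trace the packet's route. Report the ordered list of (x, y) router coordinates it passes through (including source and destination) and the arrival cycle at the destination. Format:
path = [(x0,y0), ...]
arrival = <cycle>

path = [(2,0), (3,0), (4,0), (4,1), (4,2), (4,3)]
arrival = 28

  0. router=(2,0) cycle=13 (inject)
  1. router=(3,0) cycle=16 dir=E
  2. router=(4,0) cycle=19 dir=E
  3. router=(4,1) cycle=22 dir=N
  4. router=(4,2) cycle=25 dir=N
  5. router=(4,3) cycle=28 dir=N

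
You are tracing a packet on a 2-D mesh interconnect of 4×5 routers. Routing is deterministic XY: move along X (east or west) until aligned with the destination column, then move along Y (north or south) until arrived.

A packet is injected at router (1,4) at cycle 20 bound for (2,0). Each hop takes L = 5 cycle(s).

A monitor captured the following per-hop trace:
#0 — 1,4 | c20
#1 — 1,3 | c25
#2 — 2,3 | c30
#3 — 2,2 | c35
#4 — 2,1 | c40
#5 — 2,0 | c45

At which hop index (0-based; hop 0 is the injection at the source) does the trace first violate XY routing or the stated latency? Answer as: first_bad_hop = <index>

first_bad_hop = 1

  1: Δx=+0 Δy=-1 Δt=5 [BAD: Y-move but x=1≠2]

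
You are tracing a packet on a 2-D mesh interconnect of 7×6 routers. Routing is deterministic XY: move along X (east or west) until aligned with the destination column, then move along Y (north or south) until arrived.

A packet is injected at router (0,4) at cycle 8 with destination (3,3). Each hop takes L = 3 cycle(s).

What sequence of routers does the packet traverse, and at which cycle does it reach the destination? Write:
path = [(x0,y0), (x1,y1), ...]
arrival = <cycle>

path = [(0,4), (1,4), (2,4), (3,4), (3,3)]
arrival = 20

[0] x=0 y=4 t=8
[1] x=1 y=4 t=11 →E
[2] x=2 y=4 t=14 →E
[3] x=3 y=4 t=17 →E
[4] x=3 y=3 t=20 →S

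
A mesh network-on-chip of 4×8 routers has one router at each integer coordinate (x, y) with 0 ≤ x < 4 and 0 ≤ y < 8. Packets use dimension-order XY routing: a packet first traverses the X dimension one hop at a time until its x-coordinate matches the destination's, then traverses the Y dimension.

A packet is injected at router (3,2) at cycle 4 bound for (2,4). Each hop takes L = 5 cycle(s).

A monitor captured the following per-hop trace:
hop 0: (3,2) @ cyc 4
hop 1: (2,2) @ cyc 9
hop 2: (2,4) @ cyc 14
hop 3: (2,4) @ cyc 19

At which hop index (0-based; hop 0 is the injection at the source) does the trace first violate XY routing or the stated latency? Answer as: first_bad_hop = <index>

check 1→ d=(-1,0) cyc+5: ok
check 2→ d=(0,2) cyc+5: BAD: non-unit step

first_bad_hop = 2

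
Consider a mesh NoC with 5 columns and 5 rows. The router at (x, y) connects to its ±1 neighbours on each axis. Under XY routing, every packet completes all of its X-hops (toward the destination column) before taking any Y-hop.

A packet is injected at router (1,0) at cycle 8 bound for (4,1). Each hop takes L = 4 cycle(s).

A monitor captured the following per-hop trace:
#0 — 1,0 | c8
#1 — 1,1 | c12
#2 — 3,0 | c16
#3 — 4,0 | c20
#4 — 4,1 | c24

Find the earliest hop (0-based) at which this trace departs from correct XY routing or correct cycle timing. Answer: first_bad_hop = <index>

hop 1: step (+0,+1), +4 cyc — BAD: Y-move but x=1≠4

first_bad_hop = 1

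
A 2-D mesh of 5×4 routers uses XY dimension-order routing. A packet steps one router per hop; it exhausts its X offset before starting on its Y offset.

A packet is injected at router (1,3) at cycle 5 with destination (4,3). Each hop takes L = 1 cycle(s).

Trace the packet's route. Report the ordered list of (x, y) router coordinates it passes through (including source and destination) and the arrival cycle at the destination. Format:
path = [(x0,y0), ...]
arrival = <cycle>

path = [(1,3), (2,3), (3,3), (4,3)]
arrival = 8

hop 0: (1,3) @ cyc 5
hop 1: (2,3) @ cyc 6  [E]
hop 2: (3,3) @ cyc 7  [E]
hop 3: (4,3) @ cyc 8  [E]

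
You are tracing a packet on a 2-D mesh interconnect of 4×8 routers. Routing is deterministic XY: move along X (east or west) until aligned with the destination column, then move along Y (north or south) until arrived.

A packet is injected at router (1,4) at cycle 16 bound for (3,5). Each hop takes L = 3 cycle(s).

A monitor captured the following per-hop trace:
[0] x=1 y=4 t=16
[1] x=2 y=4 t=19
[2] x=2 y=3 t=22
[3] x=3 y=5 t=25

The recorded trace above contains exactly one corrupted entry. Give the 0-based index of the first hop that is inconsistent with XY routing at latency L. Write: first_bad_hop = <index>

hop 1: step (+1,+0), +3 cyc — ok
hop 2: step (+0,-1), +3 cyc — BAD: Y-move but x=2≠3

first_bad_hop = 2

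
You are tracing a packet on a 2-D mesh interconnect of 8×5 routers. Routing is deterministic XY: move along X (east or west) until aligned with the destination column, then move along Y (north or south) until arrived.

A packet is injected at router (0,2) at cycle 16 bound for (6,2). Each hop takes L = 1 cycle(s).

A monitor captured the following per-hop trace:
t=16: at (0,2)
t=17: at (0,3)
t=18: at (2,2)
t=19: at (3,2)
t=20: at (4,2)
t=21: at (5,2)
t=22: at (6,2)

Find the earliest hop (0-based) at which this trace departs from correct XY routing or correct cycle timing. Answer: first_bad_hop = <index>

check 1→ d=(0,1) cyc+1: BAD: Y-move but x=0≠6

first_bad_hop = 1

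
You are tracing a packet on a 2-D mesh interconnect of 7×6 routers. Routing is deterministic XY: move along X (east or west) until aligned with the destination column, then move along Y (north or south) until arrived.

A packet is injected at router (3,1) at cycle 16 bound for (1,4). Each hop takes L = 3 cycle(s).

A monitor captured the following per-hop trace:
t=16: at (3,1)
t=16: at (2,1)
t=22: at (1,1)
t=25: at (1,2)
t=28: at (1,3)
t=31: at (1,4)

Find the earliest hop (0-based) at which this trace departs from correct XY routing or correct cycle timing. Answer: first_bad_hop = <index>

[1] (-1,+0) / 0c ⇒ BAD: Δcyc=0≠L

first_bad_hop = 1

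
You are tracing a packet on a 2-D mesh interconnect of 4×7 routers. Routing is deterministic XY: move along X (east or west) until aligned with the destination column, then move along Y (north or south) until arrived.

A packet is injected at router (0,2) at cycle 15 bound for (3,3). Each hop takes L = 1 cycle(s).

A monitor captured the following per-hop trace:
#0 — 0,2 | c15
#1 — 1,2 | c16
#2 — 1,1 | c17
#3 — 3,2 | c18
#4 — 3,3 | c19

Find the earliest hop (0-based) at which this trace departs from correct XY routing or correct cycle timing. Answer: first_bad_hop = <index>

hop 1: step (+1,+0), +1 cyc — ok
hop 2: step (+0,-1), +1 cyc — BAD: Y-move but x=1≠3

first_bad_hop = 2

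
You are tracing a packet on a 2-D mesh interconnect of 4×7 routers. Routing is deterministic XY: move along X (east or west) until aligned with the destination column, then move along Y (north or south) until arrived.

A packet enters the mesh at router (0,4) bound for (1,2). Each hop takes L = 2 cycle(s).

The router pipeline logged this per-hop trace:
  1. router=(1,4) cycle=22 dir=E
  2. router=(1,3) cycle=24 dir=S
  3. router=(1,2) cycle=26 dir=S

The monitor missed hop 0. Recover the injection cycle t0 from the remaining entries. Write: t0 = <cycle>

At hop 1 the cycle is 22; in general cyc_k = t0 + kL.
So t0 = 22 − 1·2 = 20.

t0 = 20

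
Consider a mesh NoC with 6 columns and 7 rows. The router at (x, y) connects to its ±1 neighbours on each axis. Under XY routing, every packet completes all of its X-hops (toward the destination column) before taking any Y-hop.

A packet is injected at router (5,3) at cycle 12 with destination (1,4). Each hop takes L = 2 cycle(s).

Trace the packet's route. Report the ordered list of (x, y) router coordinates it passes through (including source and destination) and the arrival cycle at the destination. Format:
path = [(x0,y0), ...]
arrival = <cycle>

[0] x=5 y=3 t=12
[1] x=4 y=3 t=14 →W
[2] x=3 y=3 t=16 →W
[3] x=2 y=3 t=18 →W
[4] x=1 y=3 t=20 →W
[5] x=1 y=4 t=22 →N

path = [(5,3), (4,3), (3,3), (2,3), (1,3), (1,4)]
arrival = 22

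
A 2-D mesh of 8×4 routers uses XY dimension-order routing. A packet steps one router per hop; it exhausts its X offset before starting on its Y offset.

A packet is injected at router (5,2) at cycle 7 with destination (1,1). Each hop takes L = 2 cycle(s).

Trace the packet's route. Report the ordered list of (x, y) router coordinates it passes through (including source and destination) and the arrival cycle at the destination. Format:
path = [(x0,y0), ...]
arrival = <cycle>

path = [(5,2), (4,2), (3,2), (2,2), (1,2), (1,1)]
arrival = 17

  0. router=(5,2) cycle=7 (inject)
  1. router=(4,2) cycle=9 dir=W
  2. router=(3,2) cycle=11 dir=W
  3. router=(2,2) cycle=13 dir=W
  4. router=(1,2) cycle=15 dir=W
  5. router=(1,1) cycle=17 dir=S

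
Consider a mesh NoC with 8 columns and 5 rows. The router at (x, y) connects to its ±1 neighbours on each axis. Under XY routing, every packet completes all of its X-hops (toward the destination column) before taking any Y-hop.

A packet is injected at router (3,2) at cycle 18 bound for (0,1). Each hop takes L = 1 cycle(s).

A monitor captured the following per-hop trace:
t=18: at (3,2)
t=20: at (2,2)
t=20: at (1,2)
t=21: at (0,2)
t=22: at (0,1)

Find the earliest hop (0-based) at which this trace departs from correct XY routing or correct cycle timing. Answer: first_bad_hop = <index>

first_bad_hop = 1

[1] (-1,+0) / 2c ⇒ BAD: Δcyc=2≠L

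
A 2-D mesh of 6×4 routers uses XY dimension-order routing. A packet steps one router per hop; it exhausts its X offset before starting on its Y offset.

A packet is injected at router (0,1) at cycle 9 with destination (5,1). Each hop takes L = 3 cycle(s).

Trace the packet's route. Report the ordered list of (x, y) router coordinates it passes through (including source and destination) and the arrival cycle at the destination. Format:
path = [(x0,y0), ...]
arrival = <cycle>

path = [(0,1), (1,1), (2,1), (3,1), (4,1), (5,1)]
arrival = 24

  0. router=(0,1) cycle=9 (inject)
  1. router=(1,1) cycle=12 dir=E
  2. router=(2,1) cycle=15 dir=E
  3. router=(3,1) cycle=18 dir=E
  4. router=(4,1) cycle=21 dir=E
  5. router=(5,1) cycle=24 dir=E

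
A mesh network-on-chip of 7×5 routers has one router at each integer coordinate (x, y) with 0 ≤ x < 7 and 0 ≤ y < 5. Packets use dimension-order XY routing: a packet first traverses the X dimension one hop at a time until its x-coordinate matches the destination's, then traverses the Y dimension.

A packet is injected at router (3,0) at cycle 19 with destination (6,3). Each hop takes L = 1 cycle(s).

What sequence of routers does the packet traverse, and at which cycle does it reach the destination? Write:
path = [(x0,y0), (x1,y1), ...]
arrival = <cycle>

path = [(3,0), (4,0), (5,0), (6,0), (6,1), (6,2), (6,3)]
arrival = 25

t=19: at (3,0)
t=20: at (4,0) after E
t=21: at (5,0) after E
t=22: at (6,0) after E
t=23: at (6,1) after N
t=24: at (6,2) after N
t=25: at (6,3) after N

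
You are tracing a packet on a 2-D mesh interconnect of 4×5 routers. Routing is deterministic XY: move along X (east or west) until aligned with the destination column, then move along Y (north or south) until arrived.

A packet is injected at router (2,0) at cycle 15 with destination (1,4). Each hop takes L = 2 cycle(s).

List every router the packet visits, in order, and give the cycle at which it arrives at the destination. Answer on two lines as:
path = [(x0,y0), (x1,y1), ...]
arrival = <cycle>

path = [(2,0), (1,0), (1,1), (1,2), (1,3), (1,4)]
arrival = 25

#0 — 2,0 | c15
#1 — 1,0 | c17 | W
#2 — 1,1 | c19 | N
#3 — 1,2 | c21 | N
#4 — 1,3 | c23 | N
#5 — 1,4 | c25 | N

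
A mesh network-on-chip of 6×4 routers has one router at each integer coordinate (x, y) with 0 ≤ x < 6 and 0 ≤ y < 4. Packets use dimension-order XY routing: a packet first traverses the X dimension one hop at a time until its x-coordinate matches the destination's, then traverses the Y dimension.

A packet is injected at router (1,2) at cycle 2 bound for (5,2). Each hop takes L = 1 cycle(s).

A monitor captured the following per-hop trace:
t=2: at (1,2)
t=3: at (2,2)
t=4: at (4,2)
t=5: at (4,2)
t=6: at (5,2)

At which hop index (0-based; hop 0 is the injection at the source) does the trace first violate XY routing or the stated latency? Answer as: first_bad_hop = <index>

check 1→ d=(1,0) cyc+1: ok
check 2→ d=(2,0) cyc+1: BAD: non-unit step

first_bad_hop = 2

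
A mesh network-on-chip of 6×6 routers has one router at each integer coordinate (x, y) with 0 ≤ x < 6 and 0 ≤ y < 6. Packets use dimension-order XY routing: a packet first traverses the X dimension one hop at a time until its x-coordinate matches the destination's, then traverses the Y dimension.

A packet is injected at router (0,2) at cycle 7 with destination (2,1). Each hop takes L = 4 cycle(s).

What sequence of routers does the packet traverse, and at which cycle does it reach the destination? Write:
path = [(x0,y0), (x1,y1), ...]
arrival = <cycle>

path = [(0,2), (1,2), (2,2), (2,1)]
arrival = 19

  0. router=(0,2) cycle=7 (inject)
  1. router=(1,2) cycle=11 dir=E
  2. router=(2,2) cycle=15 dir=E
  3. router=(2,1) cycle=19 dir=S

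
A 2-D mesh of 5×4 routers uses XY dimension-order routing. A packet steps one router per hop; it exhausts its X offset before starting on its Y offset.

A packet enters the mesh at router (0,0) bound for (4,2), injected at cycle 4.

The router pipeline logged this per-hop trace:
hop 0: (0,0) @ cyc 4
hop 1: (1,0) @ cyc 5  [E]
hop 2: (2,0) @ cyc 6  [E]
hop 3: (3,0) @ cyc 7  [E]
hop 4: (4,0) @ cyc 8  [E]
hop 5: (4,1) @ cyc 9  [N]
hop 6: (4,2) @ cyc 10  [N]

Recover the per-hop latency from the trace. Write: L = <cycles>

From hop 0 (4) to hop 1 (5): +1 cycles.
One hop costs L cycles, so L = 1.

L = 1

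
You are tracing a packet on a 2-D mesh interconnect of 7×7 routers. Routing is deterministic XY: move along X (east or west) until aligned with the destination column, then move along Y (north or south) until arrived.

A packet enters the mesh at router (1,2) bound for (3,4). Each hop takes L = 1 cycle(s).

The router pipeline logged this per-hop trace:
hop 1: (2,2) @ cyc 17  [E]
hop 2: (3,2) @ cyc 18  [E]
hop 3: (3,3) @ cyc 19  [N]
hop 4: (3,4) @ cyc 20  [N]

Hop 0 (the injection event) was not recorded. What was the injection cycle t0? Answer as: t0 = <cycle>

cyc[1] = 17 and cyc[k] = t0 + k·L for every k.
Subtract one hop: t0 = 17 − 1 = 16.

t0 = 16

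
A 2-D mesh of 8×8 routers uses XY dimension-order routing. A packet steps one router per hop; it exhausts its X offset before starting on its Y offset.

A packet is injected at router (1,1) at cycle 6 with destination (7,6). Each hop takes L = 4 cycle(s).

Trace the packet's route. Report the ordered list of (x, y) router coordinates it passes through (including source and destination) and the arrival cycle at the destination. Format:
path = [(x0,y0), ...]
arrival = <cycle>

path = [(1,1), (2,1), (3,1), (4,1), (5,1), (6,1), (7,1), (7,2), (7,3), (7,4), (7,5), (7,6)]
arrival = 50

src (1,1)  cyc=6
E→(2,1)  cyc=10
E→(3,1)  cyc=14
E→(4,1)  cyc=18
E→(5,1)  cyc=22
E→(6,1)  cyc=26
E→(7,1)  cyc=30
N→(7,2)  cyc=34
N→(7,3)  cyc=38
N→(7,4)  cyc=42
N→(7,5)  cyc=46
N→(7,6)  cyc=50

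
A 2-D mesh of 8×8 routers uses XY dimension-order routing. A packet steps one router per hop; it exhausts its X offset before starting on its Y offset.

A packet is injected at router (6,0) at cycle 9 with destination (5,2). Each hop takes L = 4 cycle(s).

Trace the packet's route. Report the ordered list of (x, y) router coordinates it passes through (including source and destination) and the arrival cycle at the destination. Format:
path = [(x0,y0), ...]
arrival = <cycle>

src (6,0)  cyc=9
W→(5,0)  cyc=13
N→(5,1)  cyc=17
N→(5,2)  cyc=21

path = [(6,0), (5,0), (5,1), (5,2)]
arrival = 21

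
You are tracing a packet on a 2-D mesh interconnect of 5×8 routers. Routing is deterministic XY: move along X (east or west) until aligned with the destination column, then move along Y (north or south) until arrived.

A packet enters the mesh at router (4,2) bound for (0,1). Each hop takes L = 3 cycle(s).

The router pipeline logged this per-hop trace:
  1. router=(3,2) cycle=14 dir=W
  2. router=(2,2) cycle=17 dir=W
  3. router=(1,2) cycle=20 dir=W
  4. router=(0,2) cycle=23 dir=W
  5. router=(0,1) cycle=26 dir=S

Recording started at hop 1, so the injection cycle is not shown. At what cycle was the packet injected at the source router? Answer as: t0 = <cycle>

Hop 1 reached at cycle 14; hop k is at t0 + k·L.
Therefore t0 = 14 − L = 11.

t0 = 11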